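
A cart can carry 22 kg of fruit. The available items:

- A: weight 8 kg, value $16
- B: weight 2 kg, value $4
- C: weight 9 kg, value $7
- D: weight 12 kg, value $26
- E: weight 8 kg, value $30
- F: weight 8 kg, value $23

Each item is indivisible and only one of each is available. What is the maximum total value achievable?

Check high-value combinations within 22 kg:
- B+D+E: weight 2+12+8=22, value 4+26+30=60
- B+E+F: weight 2+8+8=18, value 4+30+23=57
- D+E: weight 12+8=20, value 26+30=56
- E+F: weight 8+8=16, value 30+23=53
- B+D+F: weight 2+12+8=22, value 4+26+23=53
Best: $60.

$60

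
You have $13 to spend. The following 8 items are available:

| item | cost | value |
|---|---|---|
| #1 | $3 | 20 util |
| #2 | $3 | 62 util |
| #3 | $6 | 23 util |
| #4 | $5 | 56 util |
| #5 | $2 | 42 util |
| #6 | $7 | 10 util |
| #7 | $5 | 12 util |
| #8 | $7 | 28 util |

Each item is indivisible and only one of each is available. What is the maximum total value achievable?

This is a 0/1 knapsack; check combinations near the capacity.
- #1+#2+#4+#5: cost 3+3+5+2=13, value 20+62+56+42=180
- #2+#4+#5: cost 3+5+2=10, value 62+56+42=160
- #1+#2+#4: cost 3+3+5=11, value 20+62+56=138
Best: 180 util.

180 util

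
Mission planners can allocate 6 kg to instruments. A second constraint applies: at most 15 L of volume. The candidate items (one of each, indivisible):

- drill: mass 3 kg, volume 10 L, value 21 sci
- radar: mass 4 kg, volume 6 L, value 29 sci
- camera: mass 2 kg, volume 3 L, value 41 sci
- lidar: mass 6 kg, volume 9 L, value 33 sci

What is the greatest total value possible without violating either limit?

Feasible sets respecting both limits:
- radar+camera: mass 6, volume 9, value 70
- drill+camera: mass 5, volume 13, value 62
- camera: mass 2, volume 3, value 41
Best: 70 sci.

70 sci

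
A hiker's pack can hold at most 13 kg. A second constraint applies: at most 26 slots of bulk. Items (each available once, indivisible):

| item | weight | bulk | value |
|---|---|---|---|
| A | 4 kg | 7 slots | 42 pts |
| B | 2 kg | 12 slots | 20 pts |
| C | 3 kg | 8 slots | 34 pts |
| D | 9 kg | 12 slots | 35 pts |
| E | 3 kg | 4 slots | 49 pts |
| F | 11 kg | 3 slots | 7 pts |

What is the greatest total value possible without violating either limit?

Feasible sets respecting both limits:
- A+C+E: weight 10, bulk 19, value 125
- A+B+E: weight 9, bulk 23, value 111
- B+C+E: weight 8, bulk 24, value 103
- A+E: weight 7, bulk 11, value 91
Best: 125 pts.

125 pts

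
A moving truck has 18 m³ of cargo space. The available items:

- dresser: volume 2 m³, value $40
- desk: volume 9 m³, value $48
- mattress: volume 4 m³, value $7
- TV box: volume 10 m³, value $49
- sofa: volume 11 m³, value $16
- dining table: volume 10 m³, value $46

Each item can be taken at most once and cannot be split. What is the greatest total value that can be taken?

$96

Check high-value combinations within 18 m³:
- dresser+mattress+TV box: volume 2+4+10=16, value 40+7+49=96
- dresser+desk+mattress: volume 2+9+4=15, value 40+48+7=95
- dresser+mattress+dining table: volume 2+4+10=16, value 40+7+46=93
Best: $96.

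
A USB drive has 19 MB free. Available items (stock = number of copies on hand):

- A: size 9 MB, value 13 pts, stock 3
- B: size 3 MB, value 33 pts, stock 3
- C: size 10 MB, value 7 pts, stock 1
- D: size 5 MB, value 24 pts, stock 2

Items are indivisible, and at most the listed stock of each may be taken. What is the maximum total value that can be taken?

Best selections within size 19 and stock limits:
- 3×B + 2×D: size 19, value 147
- 3×B + 1×D: size 14, value 123
- 2×B + 2×D: size 16, value 114
- 1×A + 3×B: size 18, value 112
Best: 147 pts.

147 pts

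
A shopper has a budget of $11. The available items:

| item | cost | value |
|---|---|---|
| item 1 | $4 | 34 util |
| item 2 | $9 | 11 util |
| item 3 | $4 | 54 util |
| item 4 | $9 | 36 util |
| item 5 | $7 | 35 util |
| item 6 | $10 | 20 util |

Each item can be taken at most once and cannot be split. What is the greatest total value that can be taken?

This is a 0/1 knapsack; check combinations near the capacity.
- item 3+item 5: cost 4+7=11, value 54+35=89
- item 1+item 3: cost 4+4=8, value 34+54=88
- item 1+item 5: cost 4+7=11, value 34+35=69
- item 3: cost 4, value 54
- item 4: cost 9, value 36
Best: 89 util.

89 util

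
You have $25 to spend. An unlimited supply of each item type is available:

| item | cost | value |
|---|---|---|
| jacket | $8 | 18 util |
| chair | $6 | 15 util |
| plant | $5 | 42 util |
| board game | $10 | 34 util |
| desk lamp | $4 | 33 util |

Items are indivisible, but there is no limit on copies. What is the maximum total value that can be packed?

Best value-per-unit is plant at 42/5, and filling with it alone uses cost 5×5=25. No mix of the others beats 5×42 = 210.

210 util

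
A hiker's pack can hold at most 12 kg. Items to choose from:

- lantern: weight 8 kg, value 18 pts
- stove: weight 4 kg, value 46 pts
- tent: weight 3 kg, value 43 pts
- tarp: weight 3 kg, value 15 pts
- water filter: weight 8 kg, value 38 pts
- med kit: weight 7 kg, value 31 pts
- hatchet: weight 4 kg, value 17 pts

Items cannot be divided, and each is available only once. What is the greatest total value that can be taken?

106 pts

Check high-value combinations within 12 kg:
- stove+tent+hatchet: weight 4+3+4=11, value 46+43+17=106
- stove+tent+tarp: weight 4+3+3=10, value 46+43+15=104
- stove+tent: weight 4+3=7, value 46+43=89
Best: 106 pts.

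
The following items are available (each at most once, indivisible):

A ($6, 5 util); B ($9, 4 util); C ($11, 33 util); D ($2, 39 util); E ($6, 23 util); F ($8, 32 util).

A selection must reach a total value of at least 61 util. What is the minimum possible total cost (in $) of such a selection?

8

Subsets with value ≥ 61, sorted by total cost:
- D+E: cost 8, value 62
- D+F: cost 10, value 71
Minimum cost: 8 $.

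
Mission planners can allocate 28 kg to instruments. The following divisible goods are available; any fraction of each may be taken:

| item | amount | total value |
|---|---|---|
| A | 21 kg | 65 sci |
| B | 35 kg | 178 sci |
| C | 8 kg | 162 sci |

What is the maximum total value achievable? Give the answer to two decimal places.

263.71

Take in order of value per unit:
- C (162/8 per unit): all 8 → value 162, running total 162.00
- B (178/35 per unit): 20 of 35 → value 20×178/35 = 101.7143, running total 263.71
Total 263.71.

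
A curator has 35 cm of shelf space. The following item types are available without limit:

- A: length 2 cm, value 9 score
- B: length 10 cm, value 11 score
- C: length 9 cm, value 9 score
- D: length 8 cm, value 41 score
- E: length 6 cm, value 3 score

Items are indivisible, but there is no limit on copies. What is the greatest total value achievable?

173 score

Best value-per-unit is D at 41/8; filling with it alone gives 4×41 = 164.
Optimal mix: 1×A + 4×D → length 34, value 173.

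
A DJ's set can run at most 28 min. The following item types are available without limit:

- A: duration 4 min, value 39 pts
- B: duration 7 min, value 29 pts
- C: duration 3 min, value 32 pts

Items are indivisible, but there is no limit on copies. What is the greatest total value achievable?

295 pts

Best value-per-unit is C at 32/3; filling with it alone gives 9×32 = 288.
Optimal mix: 1×A + 8×C → duration 28, value 295.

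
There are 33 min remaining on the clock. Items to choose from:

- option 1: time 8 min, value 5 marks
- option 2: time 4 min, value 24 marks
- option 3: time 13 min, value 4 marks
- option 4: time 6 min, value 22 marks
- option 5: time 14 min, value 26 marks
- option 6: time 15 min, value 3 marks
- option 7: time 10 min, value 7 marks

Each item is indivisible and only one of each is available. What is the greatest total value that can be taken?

Check high-value combinations within 33 min:
- option 1+option 2+option 4+option 5: time 8+4+6+14=32, value 5+24+22+26=77
- option 2+option 4+option 5: time 4+6+14=24, value 24+22+26=72
- option 1+option 2+option 4+option 7: time 8+4+6+10=28, value 5+24+22+7=58
- option 2+option 5+option 7: time 4+14+10=28, value 24+26+7=57
- option 2+option 3+option 4+option 7: time 4+13+6+10=33, value 24+4+22+7=57
Best: 77 marks.

77 marks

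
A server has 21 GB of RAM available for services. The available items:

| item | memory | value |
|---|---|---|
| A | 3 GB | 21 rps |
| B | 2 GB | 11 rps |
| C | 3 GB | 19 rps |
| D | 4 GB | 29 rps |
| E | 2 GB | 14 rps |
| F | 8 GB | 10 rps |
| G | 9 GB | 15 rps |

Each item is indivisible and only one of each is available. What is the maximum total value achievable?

98 rps

Check high-value combinations within 21 GB:
- A+C+D+E+G: memory 3+3+4+2+9=21, value 21+19+29+14+15=98
- A+B+C+D+G: memory 3+2+3+4+9=21, value 21+11+19+29+15=95
- A+B+C+D+E: memory 3+2+3+4+2=14, value 21+11+19+29+14=94
Best: 98 rps.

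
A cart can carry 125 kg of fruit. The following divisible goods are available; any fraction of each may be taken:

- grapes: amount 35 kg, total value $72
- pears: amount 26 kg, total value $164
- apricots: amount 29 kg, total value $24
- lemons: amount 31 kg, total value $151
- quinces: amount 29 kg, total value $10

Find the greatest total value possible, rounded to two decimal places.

412.38

Take in order of value per unit:
- pears (164/26 per unit): all 26 → value 164, running total 164.00
- lemons (151/31 per unit): all 31 → value 151, running total 315.00
- grapes (72/35 per unit): all 35 → value 72, running total 387.00
- apricots (24/29 per unit): all 29 → value 24, running total 411.00
- quinces (10/29 per unit): 4 of 29 → value 4×10/29 = 1.3793, running total 412.38
Total 412.38.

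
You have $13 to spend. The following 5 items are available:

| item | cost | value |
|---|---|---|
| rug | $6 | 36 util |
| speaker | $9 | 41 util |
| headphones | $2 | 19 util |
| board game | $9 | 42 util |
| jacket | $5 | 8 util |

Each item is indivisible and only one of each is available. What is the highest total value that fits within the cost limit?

63 util

This is a 0/1 knapsack; check combinations near the capacity.
- rug+headphones+jacket: cost 6+2+5=13, value 36+19+8=63
- headphones+board game: cost 2+9=11, value 19+42=61
- speaker+headphones: cost 9+2=11, value 41+19=60
Best: 63 util.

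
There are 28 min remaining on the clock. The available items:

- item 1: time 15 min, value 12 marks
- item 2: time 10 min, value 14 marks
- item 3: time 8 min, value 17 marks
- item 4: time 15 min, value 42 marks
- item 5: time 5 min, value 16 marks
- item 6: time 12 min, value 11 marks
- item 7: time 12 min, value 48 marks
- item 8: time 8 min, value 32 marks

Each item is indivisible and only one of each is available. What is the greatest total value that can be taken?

97 marks

Check high-value combinations within 28 min:
- item 3+item 7+item 8: time 8+12+8=28, value 17+48+32=97
- item 5+item 7+item 8: time 5+12+8=25, value 16+48+32=96
- item 4+item 7: time 15+12=27, value 42+48=90
- item 4+item 5+item 8: time 15+5+8=28, value 42+16+32=90
- item 3+item 5+item 7: time 8+5+12=25, value 17+16+48=81
Best: 97 marks.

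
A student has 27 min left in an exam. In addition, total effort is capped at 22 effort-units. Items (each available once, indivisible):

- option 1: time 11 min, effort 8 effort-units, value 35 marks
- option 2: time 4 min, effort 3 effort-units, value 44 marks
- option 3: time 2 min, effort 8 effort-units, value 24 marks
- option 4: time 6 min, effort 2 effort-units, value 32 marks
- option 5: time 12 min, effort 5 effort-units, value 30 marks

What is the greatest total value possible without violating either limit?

Feasible sets respecting both limits:
- option 1+option 2+option 3+option 4: time 23, effort 21, value 135
- option 2+option 3+option 4+option 5: time 24, effort 18, value 130
- option 1+option 2+option 4: time 21, effort 13, value 111
Best: 135 marks.

135 marks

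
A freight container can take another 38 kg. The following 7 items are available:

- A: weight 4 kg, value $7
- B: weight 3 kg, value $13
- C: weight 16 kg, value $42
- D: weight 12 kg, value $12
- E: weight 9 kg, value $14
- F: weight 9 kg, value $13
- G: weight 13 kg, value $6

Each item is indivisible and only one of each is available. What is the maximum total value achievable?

$82

Check high-value combinations within 38 kg:
- B+C+E+F: weight 3+16+9+9=37, value 13+42+14+13=82
- A+B+C+E: weight 4+3+16+9=32, value 7+13+42+14=76
- A+C+E+F: weight 4+16+9+9=38, value 7+42+14+13=76
- A+B+C+F: weight 4+3+16+9=32, value 7+13+42+13=75
- A+B+C+D: weight 4+3+16+12=35, value 7+13+42+12=74
Best: $82.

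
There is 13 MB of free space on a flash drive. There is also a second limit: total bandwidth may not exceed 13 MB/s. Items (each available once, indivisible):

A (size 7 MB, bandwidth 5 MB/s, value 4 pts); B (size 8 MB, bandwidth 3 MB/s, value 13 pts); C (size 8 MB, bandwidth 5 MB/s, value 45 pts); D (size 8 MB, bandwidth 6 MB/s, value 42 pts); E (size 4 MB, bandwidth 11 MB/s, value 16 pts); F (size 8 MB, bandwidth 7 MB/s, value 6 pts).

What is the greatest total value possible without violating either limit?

45 pts

Feasible sets respecting both limits:
- C: size 8, bandwidth 5, value 45
- D: size 8, bandwidth 6, value 42
- E: size 4, bandwidth 11, value 16
- B: size 8, bandwidth 3, value 13
Best: 45 pts.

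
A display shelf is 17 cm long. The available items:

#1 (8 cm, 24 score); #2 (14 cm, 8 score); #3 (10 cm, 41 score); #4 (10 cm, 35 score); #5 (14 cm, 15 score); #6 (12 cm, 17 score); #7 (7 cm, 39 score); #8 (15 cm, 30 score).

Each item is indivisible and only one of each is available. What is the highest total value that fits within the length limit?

80 score

Check high-value combinations within 17 cm:
- #3+#7: length 10+7=17, value 41+39=80
- #4+#7: length 10+7=17, value 35+39=74
- #1+#7: length 8+7=15, value 24+39=63
Best: 80 score.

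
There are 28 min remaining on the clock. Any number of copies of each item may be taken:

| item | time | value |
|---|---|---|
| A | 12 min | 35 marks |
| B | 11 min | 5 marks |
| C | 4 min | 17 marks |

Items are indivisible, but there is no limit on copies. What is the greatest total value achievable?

Best value-per-unit is C at 17/4, and filling with it alone uses time 7×4=28. No mix of the others beats 7×17 = 119.

119 marks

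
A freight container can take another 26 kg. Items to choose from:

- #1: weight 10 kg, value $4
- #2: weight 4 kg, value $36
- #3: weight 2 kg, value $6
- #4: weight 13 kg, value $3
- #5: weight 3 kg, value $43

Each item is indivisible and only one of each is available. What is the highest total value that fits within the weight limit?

Check high-value combinations within 26 kg:
- #1+#2+#3+#5: weight 10+4+2+3=19, value 4+36+6+43=89
- #2+#3+#4+#5: weight 4+2+13+3=22, value 36+6+3+43=88
- #2+#3+#5: weight 4+2+3=9, value 36+6+43=85
- #1+#2+#5: weight 10+4+3=17, value 4+36+43=83
- #2+#4+#5: weight 4+13+3=20, value 36+3+43=82
Best: $89.

$89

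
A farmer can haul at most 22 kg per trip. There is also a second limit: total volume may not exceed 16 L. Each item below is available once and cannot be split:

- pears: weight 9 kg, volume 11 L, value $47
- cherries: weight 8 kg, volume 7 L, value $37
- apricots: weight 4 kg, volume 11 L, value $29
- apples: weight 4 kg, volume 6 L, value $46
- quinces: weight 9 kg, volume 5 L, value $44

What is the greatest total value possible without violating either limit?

Feasible sets respecting both limits:
- pears+quinces: weight 18, volume 16, value 91
- apples+quinces: weight 13, volume 11, value 90
- cherries+apples: weight 12, volume 13, value 83
Best: $91.

$91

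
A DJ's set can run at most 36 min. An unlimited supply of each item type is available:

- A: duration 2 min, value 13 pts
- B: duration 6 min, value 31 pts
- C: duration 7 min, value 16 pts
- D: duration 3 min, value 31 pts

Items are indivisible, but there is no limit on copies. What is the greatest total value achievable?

Best value-per-unit is D at 31/3, and filling with it alone uses duration 12×3=36. No mix of the others beats 12×31 = 372.

372 pts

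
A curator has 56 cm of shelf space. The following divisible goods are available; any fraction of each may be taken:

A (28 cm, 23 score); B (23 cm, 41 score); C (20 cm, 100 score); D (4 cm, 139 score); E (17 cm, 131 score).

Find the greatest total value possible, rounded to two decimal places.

Take in order of value per unit:
- D (139/4 per unit): all 4 → value 139, running total 139.00
- E (131/17 per unit): all 17 → value 131, running total 270.00
- C (100/20 per unit): all 20 → value 100, running total 370.00
- B (41/23 per unit): 15 of 23 → value 15×41/23 = 26.7391, running total 396.74
Total 396.74.

396.74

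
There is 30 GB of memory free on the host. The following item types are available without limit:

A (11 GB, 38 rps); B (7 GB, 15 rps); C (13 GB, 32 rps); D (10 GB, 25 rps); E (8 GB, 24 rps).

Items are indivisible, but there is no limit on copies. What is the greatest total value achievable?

Best value-per-unit is A at 38/11; filling with it alone gives 2×38 = 76.
Optimal mix: 2×A + 1×E → memory 30, value 100.

100 rps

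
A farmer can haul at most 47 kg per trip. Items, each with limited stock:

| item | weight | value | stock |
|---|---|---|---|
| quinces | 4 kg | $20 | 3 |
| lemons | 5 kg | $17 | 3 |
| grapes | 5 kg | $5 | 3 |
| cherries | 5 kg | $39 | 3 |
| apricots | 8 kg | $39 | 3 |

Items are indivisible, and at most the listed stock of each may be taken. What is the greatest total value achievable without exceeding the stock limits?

Top feasible selections:
- 2×quinces + 3×cherries + 3×apricots: weight 47, value 274
- 3×quinces + 3×cherries + 2×apricots: weight 43, value 255
- 3×quinces + 2×cherries + 3×apricots: weight 46, value 255
Best: $274.

$274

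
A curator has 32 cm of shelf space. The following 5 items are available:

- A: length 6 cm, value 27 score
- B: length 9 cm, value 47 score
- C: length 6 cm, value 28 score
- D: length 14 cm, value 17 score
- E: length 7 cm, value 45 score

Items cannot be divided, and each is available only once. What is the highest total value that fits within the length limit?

147 score

Check high-value combinations within 32 cm:
- A+B+C+E: length 6+9+6+7=28, value 27+47+28+45=147
- B+C+E: length 9+6+7=22, value 47+28+45=120
- A+B+E: length 6+9+7=22, value 27+47+45=119
- B+D+E: length 9+14+7=30, value 47+17+45=109
Best: 147 score.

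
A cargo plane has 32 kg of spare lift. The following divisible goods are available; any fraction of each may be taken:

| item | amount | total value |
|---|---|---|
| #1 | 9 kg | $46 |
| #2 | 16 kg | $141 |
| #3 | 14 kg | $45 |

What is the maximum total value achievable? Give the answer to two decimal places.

209.50

Take in order of value per unit:
- #2 (141/16 per unit): all 16 → value 141, running total 141.00
- #1 (46/9 per unit): all 9 → value 46, running total 187.00
- #3 (45/14 per unit): 7 of 14 → value 7×45/14 = 22.5000, running total 209.50
Total 209.50.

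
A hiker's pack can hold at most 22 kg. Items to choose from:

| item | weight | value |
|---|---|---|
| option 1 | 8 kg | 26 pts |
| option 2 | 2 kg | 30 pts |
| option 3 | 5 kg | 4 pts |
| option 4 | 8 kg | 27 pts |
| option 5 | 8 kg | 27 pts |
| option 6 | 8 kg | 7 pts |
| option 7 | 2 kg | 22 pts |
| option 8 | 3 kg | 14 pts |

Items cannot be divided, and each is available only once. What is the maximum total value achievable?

106 pts

Check high-value combinations within 22 kg:
- option 2+option 4+option 5+option 7: weight 2+8+8+2=20, value 30+27+27+22=106
- option 1+option 2+option 4+option 7: weight 8+2+8+2=20, value 26+30+27+22=105
- option 1+option 2+option 5+option 7: weight 8+2+8+2=20, value 26+30+27+22=105
- option 2+option 4+option 5+option 8: weight 2+8+8+3=21, value 30+27+27+14=98
Best: 106 pts.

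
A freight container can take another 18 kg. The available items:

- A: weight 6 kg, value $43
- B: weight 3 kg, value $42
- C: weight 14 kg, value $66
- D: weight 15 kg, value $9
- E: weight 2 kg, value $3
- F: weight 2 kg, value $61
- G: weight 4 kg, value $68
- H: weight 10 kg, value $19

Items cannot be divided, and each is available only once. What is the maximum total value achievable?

$217

Check high-value combinations within 18 kg:
- A+B+E+F+G: weight 6+3+2+2+4=17, value 43+42+3+61+68=217
- A+B+F+G: weight 6+3+2+4=15, value 43+42+61+68=214
- A+E+F+G: weight 6+2+2+4=14, value 43+3+61+68=175
Best: $217.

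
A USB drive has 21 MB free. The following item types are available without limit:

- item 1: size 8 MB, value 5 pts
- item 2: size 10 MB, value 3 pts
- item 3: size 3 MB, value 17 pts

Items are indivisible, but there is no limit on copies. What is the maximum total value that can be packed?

Best value-per-unit is item 3 at 17/3, and filling with it alone uses size 7×3=21. No mix of the others beats 7×17 = 119.

119 pts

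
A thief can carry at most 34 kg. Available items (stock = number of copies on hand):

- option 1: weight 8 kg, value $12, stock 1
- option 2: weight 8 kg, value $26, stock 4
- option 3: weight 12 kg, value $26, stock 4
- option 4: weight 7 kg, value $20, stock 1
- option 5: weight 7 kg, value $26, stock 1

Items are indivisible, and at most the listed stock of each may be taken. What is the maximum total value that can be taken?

Best selections within weight 34 and stock limits:
- 3×option 2 + 1×option 5: weight 31, value 104
- 4×option 2: weight 32, value 104
- 2×option 2 + 1×option 4 + 1×option 5: weight 30, value 98
- 3×option 2 + 1×option 4: weight 31, value 98
Best: $104.

$104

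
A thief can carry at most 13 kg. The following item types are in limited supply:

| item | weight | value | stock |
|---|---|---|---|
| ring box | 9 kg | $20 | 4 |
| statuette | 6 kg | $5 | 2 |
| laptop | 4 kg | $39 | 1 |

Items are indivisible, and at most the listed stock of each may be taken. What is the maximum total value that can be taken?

Top feasible selections:
- 1×ring box + 1×laptop: weight 13, value 59
- 1×statuette + 1×laptop: weight 10, value 44
- 1×laptop: weight 4, value 39
Best: $59.

$59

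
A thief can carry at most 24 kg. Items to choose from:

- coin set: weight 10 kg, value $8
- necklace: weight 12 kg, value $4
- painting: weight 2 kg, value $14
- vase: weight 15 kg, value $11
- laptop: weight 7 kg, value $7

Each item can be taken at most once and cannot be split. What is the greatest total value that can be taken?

Check high-value combinations within 24 kg:
- painting+vase+laptop: weight 2+15+7=24, value 14+11+7=32
- coin set+painting+laptop: weight 10+2+7=19, value 8+14+7=29
- coin set+necklace+painting: weight 10+12+2=24, value 8+4+14=26
Best: $32.

$32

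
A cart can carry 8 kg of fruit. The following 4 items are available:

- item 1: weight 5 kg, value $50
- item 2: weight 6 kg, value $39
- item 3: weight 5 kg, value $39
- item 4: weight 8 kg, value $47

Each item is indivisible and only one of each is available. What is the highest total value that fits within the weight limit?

$50

Check high-value combinations within 8 kg:
- item 1: weight 5, value 50
- item 4: weight 8, value 47
- item 3: weight 5, value 39
Best: $50.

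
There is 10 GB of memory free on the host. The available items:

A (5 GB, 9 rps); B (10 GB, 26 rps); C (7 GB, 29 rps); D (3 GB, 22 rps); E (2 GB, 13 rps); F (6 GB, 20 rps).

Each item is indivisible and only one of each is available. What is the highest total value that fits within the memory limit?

51 rps

Check high-value combinations within 10 GB:
- C+D: memory 7+3=10, value 29+22=51
- A+D+E: memory 5+3+2=10, value 9+22+13=44
- C+E: memory 7+2=9, value 29+13=42
- D+F: memory 3+6=9, value 22+20=42
Best: 51 rps.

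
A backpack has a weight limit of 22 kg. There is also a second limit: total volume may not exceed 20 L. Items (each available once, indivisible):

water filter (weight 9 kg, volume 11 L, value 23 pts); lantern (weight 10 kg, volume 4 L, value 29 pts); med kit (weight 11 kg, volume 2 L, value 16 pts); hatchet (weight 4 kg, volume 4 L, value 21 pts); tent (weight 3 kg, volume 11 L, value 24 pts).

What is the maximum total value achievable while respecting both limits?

Feasible sets respecting both limits:
- lantern+hatchet+tent: weight 17, volume 19, value 74
- med kit+hatchet+tent: weight 18, volume 17, value 61
- lantern+tent: weight 13, volume 15, value 53
Best: 74 pts.

74 pts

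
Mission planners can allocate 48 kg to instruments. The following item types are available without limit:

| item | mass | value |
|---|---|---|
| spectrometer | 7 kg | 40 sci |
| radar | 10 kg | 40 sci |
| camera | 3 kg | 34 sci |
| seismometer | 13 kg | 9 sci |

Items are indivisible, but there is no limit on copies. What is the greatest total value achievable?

544 sci

Best value-per-unit is camera at 34/3, and filling with it alone uses mass 16×3=48. No mix of the others beats 16×34 = 544.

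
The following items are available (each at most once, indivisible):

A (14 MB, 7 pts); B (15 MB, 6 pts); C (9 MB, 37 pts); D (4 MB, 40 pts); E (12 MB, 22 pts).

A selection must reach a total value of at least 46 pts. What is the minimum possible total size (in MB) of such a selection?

Subsets with value ≥ 46, sorted by total size:
- C+D: size 13, value 77
- D+E: size 16, value 62
Minimum size: 13 MB.

13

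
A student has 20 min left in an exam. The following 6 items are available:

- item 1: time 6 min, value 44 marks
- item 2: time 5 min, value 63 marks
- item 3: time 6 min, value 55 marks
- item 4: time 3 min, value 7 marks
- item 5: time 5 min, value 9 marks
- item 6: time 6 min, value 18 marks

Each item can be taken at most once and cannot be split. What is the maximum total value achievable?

169 marks

This is a 0/1 knapsack; check combinations near the capacity.
- item 1+item 2+item 3+item 4: time 6+5+6+3=20, value 44+63+55+7=169
- item 1+item 2+item 3: time 6+5+6=17, value 44+63+55=162
- item 2+item 3+item 4+item 6: time 5+6+3+6=20, value 63+55+7+18=143
- item 2+item 3+item 6: time 5+6+6=17, value 63+55+18=136
- item 2+item 3+item 4+item 5: time 5+6+3+5=19, value 63+55+7+9=134
Best: 169 marks.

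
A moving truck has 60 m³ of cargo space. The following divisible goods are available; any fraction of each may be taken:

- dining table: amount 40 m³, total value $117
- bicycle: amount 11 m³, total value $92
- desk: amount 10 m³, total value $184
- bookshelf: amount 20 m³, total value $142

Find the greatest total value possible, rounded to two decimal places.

Take in order of value per unit:
- desk (184/10 per unit): all 10 → value 184, running total 184.00
- bicycle (92/11 per unit): all 11 → value 92, running total 276.00
- bookshelf (142/20 per unit): all 20 → value 142, running total 418.00
- dining table (117/40 per unit): 19 of 40 → value 19×117/40 = 55.5750, running total 473.58
Total 473.58.

473.58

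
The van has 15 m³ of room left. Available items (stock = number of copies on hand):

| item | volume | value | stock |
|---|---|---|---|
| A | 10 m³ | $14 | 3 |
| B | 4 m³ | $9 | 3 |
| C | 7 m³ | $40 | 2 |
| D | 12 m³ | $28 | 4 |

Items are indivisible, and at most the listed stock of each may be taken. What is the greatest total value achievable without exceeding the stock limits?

$80

Top feasible selections:
- 2×C: volume 14, value 80
- 2×B + 1×C: volume 15, value 58
- 1×B + 1×C: volume 11, value 49
- 1×C: volume 7, value 40
Best: $80.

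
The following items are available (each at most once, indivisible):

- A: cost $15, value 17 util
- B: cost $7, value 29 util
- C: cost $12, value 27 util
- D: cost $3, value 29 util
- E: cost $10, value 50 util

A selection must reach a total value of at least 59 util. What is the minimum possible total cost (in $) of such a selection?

13

Subsets with value ≥ 59, sorted by total cost:
- D+E: cost 13, value 79
- B+E: cost 17, value 79
Minimum cost: 13 $.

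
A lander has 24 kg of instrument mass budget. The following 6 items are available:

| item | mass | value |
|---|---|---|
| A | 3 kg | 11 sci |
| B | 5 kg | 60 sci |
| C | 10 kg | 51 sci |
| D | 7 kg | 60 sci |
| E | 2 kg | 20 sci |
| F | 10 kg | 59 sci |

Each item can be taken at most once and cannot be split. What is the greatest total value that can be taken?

Check high-value combinations within 24 kg:
- B+D+E+F: mass 5+7+2+10=24, value 60+60+20+59=199
- B+C+D+E: mass 5+10+7+2=24, value 60+51+60+20=191
- B+D+F: mass 5+7+10=22, value 60+60+59=179
- B+C+D: mass 5+10+7=22, value 60+51+60=171
- A+B+D+E: mass 3+5+7+2=17, value 11+60+60+20=151
Best: 199 sci.

199 sci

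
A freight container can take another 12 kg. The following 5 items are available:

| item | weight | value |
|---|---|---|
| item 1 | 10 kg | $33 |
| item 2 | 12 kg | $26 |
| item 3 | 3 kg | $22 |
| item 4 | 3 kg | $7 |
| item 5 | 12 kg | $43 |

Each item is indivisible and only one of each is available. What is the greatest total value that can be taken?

$43

Check high-value combinations within 12 kg:
- item 5: weight 12, value 43
- item 1: weight 10, value 33
- item 3+item 4: weight 3+3=6, value 22+7=29
Best: $43.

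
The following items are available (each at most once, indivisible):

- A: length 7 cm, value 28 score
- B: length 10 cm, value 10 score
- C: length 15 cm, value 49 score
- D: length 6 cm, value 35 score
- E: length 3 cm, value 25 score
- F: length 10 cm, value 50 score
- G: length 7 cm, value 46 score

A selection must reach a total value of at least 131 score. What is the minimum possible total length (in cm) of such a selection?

Subsets with value ≥ 131, sorted by total length:
- A+D+E+G: length 23, value 134
- D+F+G: length 23, value 131
- D+E+F+G: length 26, value 156
- A+D+E+F: length 26, value 138
Minimum length: 23 cm.

23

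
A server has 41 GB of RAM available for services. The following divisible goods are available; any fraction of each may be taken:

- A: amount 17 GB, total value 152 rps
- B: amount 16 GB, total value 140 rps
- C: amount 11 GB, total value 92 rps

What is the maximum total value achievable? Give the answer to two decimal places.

358.91

Take in order of value per unit:
- A (152/17 per unit): all 17 → value 152, running total 152.00
- B (140/16 per unit): all 16 → value 140, running total 292.00
- C (92/11 per unit): 8 of 11 → value 8×92/11 = 66.9091, running total 358.91
Total 358.91.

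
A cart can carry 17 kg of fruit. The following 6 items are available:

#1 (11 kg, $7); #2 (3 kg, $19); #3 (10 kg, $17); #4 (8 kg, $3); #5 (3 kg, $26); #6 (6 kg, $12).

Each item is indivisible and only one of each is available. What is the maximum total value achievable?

This is a 0/1 knapsack; check combinations near the capacity.
- #2+#3+#5: weight 3+10+3=16, value 19+17+26=62
- #2+#5+#6: weight 3+3+6=12, value 19+26+12=57
- #1+#2+#5: weight 11+3+3=17, value 7+19+26=52
- #2+#4+#5: weight 3+8+3=14, value 19+3+26=48
- #2+#5: weight 3+3=6, value 19+26=45
Best: $62.

$62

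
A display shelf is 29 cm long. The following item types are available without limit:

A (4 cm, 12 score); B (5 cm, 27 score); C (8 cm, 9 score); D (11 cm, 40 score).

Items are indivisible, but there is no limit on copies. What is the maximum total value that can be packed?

147 score

Best value-per-unit is B at 27/5; filling with it alone gives 5×27 = 135.
Optimal mix: 1×A + 5×B → length 29, value 147.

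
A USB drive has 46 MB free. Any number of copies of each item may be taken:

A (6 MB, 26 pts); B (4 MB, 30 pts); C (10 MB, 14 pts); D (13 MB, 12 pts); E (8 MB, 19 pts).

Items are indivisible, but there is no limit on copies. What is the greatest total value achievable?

330 pts

Best value-per-unit is B at 30/4, and filling with it alone uses size 11×4=44. No mix of the others beats 11×30 = 330.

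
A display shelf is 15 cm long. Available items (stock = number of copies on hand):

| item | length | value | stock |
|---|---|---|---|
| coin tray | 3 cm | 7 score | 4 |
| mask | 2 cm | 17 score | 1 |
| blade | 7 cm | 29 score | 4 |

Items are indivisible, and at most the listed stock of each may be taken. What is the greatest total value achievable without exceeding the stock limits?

Top feasible selections:
- 2×coin tray + 1×mask + 1×blade: length 15, value 60
- 2×blade: length 14, value 58
- 1×coin tray + 1×mask + 1×blade: length 12, value 53
- 1×mask + 1×blade: length 9, value 46
Best: 60 score.

60 score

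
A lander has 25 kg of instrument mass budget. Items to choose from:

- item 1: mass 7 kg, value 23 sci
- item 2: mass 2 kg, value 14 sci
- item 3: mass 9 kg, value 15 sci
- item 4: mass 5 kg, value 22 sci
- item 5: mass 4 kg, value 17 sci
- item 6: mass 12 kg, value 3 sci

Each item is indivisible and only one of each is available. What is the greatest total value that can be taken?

77 sci

This is a 0/1 knapsack; check combinations near the capacity.
- item 1+item 3+item 4+item 5: mass 7+9+5+4=25, value 23+15+22+17=77
- item 1+item 2+item 4+item 5: mass 7+2+5+4=18, value 23+14+22+17=76
- item 1+item 2+item 3+item 4: mass 7+2+9+5=23, value 23+14+15+22=74
- item 1+item 2+item 3+item 5: mass 7+2+9+4=22, value 23+14+15+17=69
- item 2+item 3+item 4+item 5: mass 2+9+5+4=20, value 14+15+22+17=68
Best: 77 sci.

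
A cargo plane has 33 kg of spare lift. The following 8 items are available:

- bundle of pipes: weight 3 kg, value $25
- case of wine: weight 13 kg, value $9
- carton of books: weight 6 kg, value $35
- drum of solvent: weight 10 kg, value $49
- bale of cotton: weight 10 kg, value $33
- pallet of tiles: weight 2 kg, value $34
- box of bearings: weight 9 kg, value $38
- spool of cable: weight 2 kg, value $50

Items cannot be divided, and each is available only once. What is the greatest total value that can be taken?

$231

Check high-value combinations within 33 kg:
- bundle of pipes+carton of books+drum of solvent+pallet of tiles+box of bearings+spool of cable: weight 3+6+10+2+9+2=32, value 25+35+49+34+38+50=231
- bundle of pipes+carton of books+drum of solvent+bale of cotton+pallet of tiles+spool of cable: weight 3+6+10+10+2+2=33, value 25+35+49+33+34+50=226
- bundle of pipes+carton of books+bale of cotton+pallet of tiles+box of bearings+spool of cable: weight 3+6+10+2+9+2=32, value 25+35+33+34+38+50=215
- carton of books+drum of solvent+pallet of tiles+box of bearings+spool of cable: weight 6+10+2+9+2=29, value 35+49+34+38+50=206
Best: $231.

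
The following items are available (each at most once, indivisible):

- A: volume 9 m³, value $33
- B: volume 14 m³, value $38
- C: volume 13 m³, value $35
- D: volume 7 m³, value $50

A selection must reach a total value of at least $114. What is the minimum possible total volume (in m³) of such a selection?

Subsets with value ≥ 114, sorted by total volume:
- A+C+D: volume 29, value 118
- A+B+D: volume 30, value 121
- B+C+D: volume 34, value 123
Minimum volume: 29 m³.

29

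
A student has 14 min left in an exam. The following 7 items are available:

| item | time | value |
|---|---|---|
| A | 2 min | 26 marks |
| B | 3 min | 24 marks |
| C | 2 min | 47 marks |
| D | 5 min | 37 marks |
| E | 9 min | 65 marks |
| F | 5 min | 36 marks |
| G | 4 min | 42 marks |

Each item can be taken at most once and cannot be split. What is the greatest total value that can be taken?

Check high-value combinations within 14 min:
- A+C+D+G: time 2+2+5+4=13, value 26+47+37+42=152
- A+C+F+G: time 2+2+5+4=13, value 26+47+36+42=151
- B+C+D+G: time 3+2+5+4=14, value 24+47+37+42=150
- B+C+F+G: time 3+2+5+4=14, value 24+47+36+42=149
- A+C+D+F: time 2+2+5+5=14, value 26+47+37+36=146
Best: 152 marks.

152 marks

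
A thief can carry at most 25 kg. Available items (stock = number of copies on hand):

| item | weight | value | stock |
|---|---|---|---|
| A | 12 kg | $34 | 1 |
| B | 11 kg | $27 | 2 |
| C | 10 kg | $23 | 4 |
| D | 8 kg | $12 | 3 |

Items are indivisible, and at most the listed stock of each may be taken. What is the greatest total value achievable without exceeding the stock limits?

$61

Best selections within weight 25 and stock limits:
- 1×A + 1×B: weight 23, value 61
- 1×A + 1×C: weight 22, value 57
Best: $61.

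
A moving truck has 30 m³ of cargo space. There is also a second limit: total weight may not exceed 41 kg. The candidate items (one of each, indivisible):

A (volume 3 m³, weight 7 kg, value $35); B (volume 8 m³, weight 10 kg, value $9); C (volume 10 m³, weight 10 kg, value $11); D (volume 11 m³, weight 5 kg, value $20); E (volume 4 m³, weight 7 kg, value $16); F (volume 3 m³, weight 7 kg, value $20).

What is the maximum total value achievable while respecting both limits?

Feasible sets respecting both limits:
- A+B+D+E+F: volume 29, weight 36, value 100
- A+B+C+E+F: volume 28, weight 41, value 91
- A+D+E+F: volume 21, weight 26, value 91
Best: $100.

$100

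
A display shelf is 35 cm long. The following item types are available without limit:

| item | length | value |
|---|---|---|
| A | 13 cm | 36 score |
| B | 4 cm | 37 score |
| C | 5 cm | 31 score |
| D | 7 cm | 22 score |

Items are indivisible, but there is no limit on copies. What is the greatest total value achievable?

296 score

Best value-per-unit is B at 37/4, and filling with it alone uses length 8×4=32. No mix of the others beats 8×37 = 296.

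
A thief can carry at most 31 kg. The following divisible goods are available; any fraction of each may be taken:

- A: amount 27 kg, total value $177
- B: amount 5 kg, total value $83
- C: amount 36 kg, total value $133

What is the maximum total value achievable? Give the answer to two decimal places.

253.44

Take in order of value per unit:
- B (83/5 per unit): all 5 → value 83, running total 83.00
- A (177/27 per unit): 26 of 27 → value 26×177/27 = 170.4444, running total 253.44
Total 253.44.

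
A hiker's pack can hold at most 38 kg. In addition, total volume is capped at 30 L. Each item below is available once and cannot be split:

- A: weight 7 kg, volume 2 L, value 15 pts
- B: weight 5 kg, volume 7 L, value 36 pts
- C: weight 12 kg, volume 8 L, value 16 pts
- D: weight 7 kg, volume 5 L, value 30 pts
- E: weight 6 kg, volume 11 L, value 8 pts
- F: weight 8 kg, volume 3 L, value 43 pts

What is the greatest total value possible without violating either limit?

Feasible sets respecting both limits:
- A+B+D+E+F: weight 33, volume 28, value 132
- B+C+D+F: weight 32, volume 23, value 125
- A+B+D+F: weight 27, volume 17, value 124
- B+D+E+F: weight 26, volume 26, value 117
Best: 132 pts.

132 pts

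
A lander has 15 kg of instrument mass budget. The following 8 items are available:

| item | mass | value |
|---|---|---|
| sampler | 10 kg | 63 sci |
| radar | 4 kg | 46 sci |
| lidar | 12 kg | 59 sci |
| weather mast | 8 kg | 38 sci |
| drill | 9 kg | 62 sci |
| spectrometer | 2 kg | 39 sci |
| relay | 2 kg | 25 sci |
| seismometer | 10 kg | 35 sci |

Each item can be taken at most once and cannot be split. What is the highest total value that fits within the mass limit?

This is a 0/1 knapsack; check combinations near the capacity.
- radar+drill+spectrometer: mass 4+9+2=15, value 46+62+39=147
- radar+drill+relay: mass 4+9+2=15, value 46+62+25=133
- sampler+spectrometer+relay: mass 10+2+2=14, value 63+39+25=127
- drill+spectrometer+relay: mass 9+2+2=13, value 62+39+25=126
- radar+weather mast+spectrometer: mass 4+8+2=14, value 46+38+39=123
Best: 147 sci.

147 sci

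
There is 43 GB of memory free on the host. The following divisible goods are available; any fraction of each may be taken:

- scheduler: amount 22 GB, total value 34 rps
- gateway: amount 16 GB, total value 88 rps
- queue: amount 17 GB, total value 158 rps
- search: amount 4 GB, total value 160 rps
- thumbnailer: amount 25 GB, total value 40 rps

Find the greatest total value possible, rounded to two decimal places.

415.60

Take in order of value per unit:
- search (160/4 per unit): all 4 → value 160, running total 160.00
- queue (158/17 per unit): all 17 → value 158, running total 318.00
- gateway (88/16 per unit): all 16 → value 88, running total 406.00
- thumbnailer (40/25 per unit): 6 of 25 → value 6×40/25 = 9.6000, running total 415.60
Total 415.60.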